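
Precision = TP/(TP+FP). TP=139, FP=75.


Precision = TP/(TP+FP)
= 139/(139+75)
= 139/214 = 64.95%

64.95%


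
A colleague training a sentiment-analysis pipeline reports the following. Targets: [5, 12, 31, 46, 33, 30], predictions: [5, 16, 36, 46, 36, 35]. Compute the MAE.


Absolute errors: |5-5|=0, |12-16|=4, |31-36|=5, |46-46|=0, |33-36|=3, |30-35|=5
Sum = 17
MAE = 17/6 = 17/6

17/6


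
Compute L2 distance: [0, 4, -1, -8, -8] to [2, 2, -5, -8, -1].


d = √((0-2)² + (4-2)² + (-1+ 5)² + (-8+ 8)² + (-8+ 1)²)
  = √(4 + 4 + 16 + 0 + 49)
  = √73 = 8.544

8.544


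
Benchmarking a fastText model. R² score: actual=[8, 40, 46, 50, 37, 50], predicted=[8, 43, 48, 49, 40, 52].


ȳ = 38.5
SS_res = Σ(y-ŷ)² = 27
SS_tot = Σ(y-ȳ)² = 1255.5
R² = 1 - SS_res/SS_tot = 1 - 0.0215 = 0.9785

0.9785


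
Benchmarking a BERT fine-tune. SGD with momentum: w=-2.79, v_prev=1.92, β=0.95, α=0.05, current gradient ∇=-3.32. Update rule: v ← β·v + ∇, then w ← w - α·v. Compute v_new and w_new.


v_new = 0.95·1.92 - 3.32 = 1.824 - 3.32 = -1.496
w_new = -2.79 - 0.05·-1.496 = -2.79 + 0.0748 = -2.7152

v_new=-1.496, w_new=-2.7152


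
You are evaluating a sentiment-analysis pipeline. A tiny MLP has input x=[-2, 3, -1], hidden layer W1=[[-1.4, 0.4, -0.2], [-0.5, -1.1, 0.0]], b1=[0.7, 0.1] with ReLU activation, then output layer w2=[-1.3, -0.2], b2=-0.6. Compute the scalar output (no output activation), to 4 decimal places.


z1[0] = (-1.4)·(-2) + (0.4)·(3) + (-0.2)·(-1) + 0.7 = 4.9
z1[1] = (-0.5)·(-2) + (-1.1)·(3) + (0.0)·(-1) + 0.1 = -2.2
h = ReLU(z1) = [4.9, 0.0]
output = (-1.3)·(4.9) + (-0.2)·(0.0) - 0.6 = -6.97

-6.97


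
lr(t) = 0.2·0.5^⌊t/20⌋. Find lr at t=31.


n_drops = ⌊31/20⌋ = 1
lr = 0.2·0.5^1 = 0.2·0.5 = 0.1

0.1


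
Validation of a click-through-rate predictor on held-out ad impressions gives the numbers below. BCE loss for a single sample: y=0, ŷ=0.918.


BCE = -[y·ln(p) + (1-y)·ln(1-p)]
= -0 - 1·ln(1-0.918)
= -ln(0.082) = 2.501

2.501


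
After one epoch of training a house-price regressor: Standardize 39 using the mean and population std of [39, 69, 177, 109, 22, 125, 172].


μ = 101.8571, σ = 56.7713
z = (39 - 101.8571)/56.7713 = -1.1072

-1.1072


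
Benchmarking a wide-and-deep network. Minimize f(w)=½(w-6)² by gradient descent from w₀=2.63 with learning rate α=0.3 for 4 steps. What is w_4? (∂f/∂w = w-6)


step 1: grad = 2.63-6 = -3.37; w = 2.63 - 0.3·(-3.37) = 3.641
step 2: grad = 3.641-6 = -2.359; w = 3.641 - 0.3·(-2.359) = 4.3487
step 3: grad = 4.3487-6 = -1.6513; w = 4.3487 - 0.3·(-1.6513) = 4.84409
step 4: grad = 4.84409-6 = -1.15591; w = 4.84409 - 0.3·(-1.15591) = 5.190863

5.190863


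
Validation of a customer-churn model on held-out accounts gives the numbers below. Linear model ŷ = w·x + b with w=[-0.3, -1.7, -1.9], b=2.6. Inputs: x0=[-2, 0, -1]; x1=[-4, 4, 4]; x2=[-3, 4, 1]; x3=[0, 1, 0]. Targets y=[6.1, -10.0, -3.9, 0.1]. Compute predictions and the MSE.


ŷ0 = (-0.3)·(-2) + (-1.7)·(0) + (-1.9)·(-1) + 2.6 = 5.1
ŷ1 = (-0.3)·(-4) + (-1.7)·(4) + (-1.9)·(4) + 2.6 = -10.6
ŷ2 = (-0.3)·(-3) + (-1.7)·(4) + (-1.9)·(1) + 2.6 = -5.2
ŷ3 = (-0.3)·(0) + (-1.7)·(1) + (-1.9)·(0) + 2.6 = 0.9
errors² = [1.0, 0.36, 1.69, 0.64]
MSE = 3.6900/4 = 0.9225

0.9225


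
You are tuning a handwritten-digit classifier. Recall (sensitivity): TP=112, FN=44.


Recall = TP/(TP+FN)
= 112/(112+44)
= 112/156 = 71.79%

71.79%


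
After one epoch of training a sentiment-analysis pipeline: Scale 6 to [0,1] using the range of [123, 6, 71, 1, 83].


min=1, max=123
(6-1)/(123-1) = 5/122 = 0.041

0.041


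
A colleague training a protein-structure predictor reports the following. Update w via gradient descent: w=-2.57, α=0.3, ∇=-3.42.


w_new = w - α·∇
= -2.57 - 0.3·-3.42
= -2.57 + 1.026
= -1.544

-1.544


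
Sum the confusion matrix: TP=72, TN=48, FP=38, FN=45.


Total = TP + TN + FP + FN
= 72 + 48 + 38 + 45
= 203
(Predicted positive: 110, predicted negative: 93)

203


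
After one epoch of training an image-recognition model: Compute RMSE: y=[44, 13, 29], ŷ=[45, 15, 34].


MSE = 30/3 = 10
RMSE = √(30/3) = 3.1623

3.1623


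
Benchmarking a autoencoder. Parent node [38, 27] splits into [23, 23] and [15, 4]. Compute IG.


Parent = [38, 27], H_parent = 0.9792
H_left = 1 (n=46), H_right = 0.7425 (n=19)
H_children = (46/65)·1 + (19/65)·0.7425 = 0.9247
IG = 0.9792 - 0.9247 = 0.0545

0.0545


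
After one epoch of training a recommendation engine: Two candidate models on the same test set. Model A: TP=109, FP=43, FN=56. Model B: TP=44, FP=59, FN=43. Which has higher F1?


Model A: P=109/152=0.7171, R=109/165=0.6606, F1=2PR/(P+R)=2TP/(2TP+FP+FN)=218/317=0.6877
Model B: P=44/103=0.4272, R=44/87=0.5057, F1=2PR/(P+R)=2TP/(2TP+FP+FN)=88/190=0.4632
0.6877 > 0.4632 → Model A

Model A


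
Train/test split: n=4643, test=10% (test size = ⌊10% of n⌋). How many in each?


Test = ⌊4643·10/100⌋ = 464
Train = 4643 - 464 = 4179

Train: 4179, Test: 464


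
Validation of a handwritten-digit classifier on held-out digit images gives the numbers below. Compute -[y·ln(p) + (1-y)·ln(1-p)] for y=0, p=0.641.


BCE = -[y·ln(p) + (1-y)·ln(1-p)]
= -0 - 1·ln(1-0.641)
= -ln(0.359) = 1.0244

1.0244


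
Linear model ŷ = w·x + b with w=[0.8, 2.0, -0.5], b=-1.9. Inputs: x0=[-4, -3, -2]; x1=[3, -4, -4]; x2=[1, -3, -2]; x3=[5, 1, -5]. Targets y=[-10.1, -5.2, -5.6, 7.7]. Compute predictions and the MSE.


ŷ0 = (0.8)·(-4) + (2.0)·(-3) + (-0.5)·(-2) - 1.9 = -10.1
ŷ1 = (0.8)·(3) + (2.0)·(-4) + (-0.5)·(-4) - 1.9 = -5.5
ŷ2 = (0.8)·(1) + (2.0)·(-3) + (-0.5)·(-2) - 1.9 = -6.1
ŷ3 = (0.8)·(5) + (2.0)·(1) + (-0.5)·(-5) - 1.9 = 6.6
errors² = [0.0, 0.09, 0.25, 1.21]
MSE = 1.5500/4 = 0.3875

0.3875


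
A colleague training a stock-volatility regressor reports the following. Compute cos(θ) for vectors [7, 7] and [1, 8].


A·B = 7·1 + 7·8 = 63
‖A‖ = √98 = 9.8995, ‖B‖ = √65 = 8.0623
cos = 63/(√98·√65) = 63/√6370 = 0.7894

0.7894


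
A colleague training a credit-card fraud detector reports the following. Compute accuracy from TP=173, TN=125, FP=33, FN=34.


Accuracy = (TP+TN)/(TP+TN+FP+FN)
= (173+125)/(365)
= 298/365 = 81.64%

81.64%


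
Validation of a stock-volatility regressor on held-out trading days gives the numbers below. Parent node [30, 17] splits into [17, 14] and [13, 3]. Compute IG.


Parent = [30, 17], H_parent = 0.9441
H_left = 0.9932 (n=31), H_right = 0.6962 (n=16)
H_children = (31/47)·0.9932 + (16/47)·0.6962 = 0.8921
IG = 0.9441 - 0.8921 = 0.052

0.052


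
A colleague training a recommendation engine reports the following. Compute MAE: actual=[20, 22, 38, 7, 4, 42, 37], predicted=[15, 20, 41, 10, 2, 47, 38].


Absolute errors: |20-15|=5, |22-20|=2, |38-41|=3, |7-10|=3, |4-2|=2, |42-47|=5, |37-38|=1
Sum = 21
MAE = 21/7 = 3

3


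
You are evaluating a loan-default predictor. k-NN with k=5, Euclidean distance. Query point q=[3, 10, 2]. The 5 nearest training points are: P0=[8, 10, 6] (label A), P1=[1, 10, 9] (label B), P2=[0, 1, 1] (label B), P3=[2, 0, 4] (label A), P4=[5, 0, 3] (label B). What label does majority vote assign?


d(q,P0) = 6.4031  (label A)
d(q,P1) = 7.2801  (label B)
d(q,P2) = 9.5394  (label B)
d(q,P3) = 10.247  (label A)
d(q,P4) = 10.247  (label B)
Votes: A=2, B=3
Majority → B

B


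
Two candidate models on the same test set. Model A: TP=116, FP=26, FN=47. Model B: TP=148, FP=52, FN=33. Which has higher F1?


Model A: P=116/142=0.8169, R=116/163=0.7117, F1=2PR/(P+R)=2TP/(2TP+FP+FN)=232/305=0.7607
Model B: P=148/200=0.74, R=148/181=0.8177, F1=2PR/(P+R)=2TP/(2TP+FP+FN)=296/381=0.7769
0.7607 < 0.7769 → Model B

Model B


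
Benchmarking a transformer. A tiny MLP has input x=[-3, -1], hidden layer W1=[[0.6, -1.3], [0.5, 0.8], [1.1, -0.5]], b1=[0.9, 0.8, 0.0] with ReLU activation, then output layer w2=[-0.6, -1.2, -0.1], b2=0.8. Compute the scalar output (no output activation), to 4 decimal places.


z1[0] = (0.6)·(-3) + (-1.3)·(-1) + 0.9 = 0.4
z1[1] = (0.5)·(-3) + (0.8)·(-1) + 0.8 = -1.5
z1[2] = (1.1)·(-3) + (-0.5)·(-1) + 0.0 = -2.8
h = ReLU(z1) = [0.4, 0.0, 0.0]
output = (-0.6)·(0.4) + (-1.2)·(0.0) + (-0.1)·(0.0) + 0.8 = 0.56

0.56


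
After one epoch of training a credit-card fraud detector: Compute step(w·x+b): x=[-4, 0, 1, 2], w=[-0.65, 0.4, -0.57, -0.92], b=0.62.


z = (-4)·(-0.65) + (0)·(0.4) + (1)·(-0.57) + (2)·(-0.92) + 0.62
  = 0.81
step(z) = 1 (z≥0)

1


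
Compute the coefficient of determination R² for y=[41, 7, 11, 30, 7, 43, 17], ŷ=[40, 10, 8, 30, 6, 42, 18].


ȳ = 22.2857
SS_res = Σ(y-ŷ)² = 22
SS_tot = Σ(y-ȳ)² = 1461.43
R² = 1 - SS_res/SS_tot = 1 - 0.0151 = 0.9849

0.9849


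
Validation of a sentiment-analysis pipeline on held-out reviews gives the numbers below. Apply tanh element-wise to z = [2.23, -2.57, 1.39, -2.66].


tanh(2.23) = 0.9771
tanh(-2.57) = -0.9884
tanh(1.39) = 0.8832
tanh(-2.66) = -0.9903
result = [0.9771, -0.9884, 0.8832, -0.9903]

[0.9771, -0.9884, 0.8832, -0.9903]


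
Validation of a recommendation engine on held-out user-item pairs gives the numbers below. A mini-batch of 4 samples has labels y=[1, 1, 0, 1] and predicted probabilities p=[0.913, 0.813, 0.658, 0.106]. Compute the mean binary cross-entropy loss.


L[0] = -ln(0.913) = 0.091
L[1] = -ln(0.813) = 0.207
L[2] = -ln(1-0.658) = -ln(0.342) = 1.0729
L[3] = -ln(0.106) = 2.2443
mean = (0.091 + 0.207 + 1.0729 + 2.2443)/4 = 0.9038

0.9038


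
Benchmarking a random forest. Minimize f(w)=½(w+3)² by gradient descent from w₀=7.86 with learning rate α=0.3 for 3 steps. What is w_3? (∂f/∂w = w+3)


step 1: grad = 7.86+3 = 10.86; w = 7.86 - 0.3·(10.86) = 4.602
step 2: grad = 4.602+3 = 7.602; w = 4.602 - 0.3·(7.602) = 2.3214
step 3: grad = 2.3214+3 = 5.3214; w = 2.3214 - 0.3·(5.3214) = 0.72498

0.72498


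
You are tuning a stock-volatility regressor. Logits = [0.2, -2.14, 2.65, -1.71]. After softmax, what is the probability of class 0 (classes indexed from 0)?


Exponentials: e^0.2=1.2214, e^-2.14=0.1177, e^2.65=14.154, e^-1.71=0.1809
Sum = 15.674
Softmax = [0.0779, 0.0075, 0.903, 0.0115]
p[0] = 1.2214/15.674 = 0.0779

0.0779


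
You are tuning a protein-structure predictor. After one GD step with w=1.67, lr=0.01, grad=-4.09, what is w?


w_new = w - α·∇
= 1.67 - 0.01·-4.09
= 1.67 + 0.0409
= 1.7109

1.7109


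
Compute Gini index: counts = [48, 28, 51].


Probabilities: [48/127, 28/127, 51/127] ≈ [0.378, 0.2205, 0.4016]
Σpᵢ² = (2304 + 784 + 2601)/127² = 5689/16129
Gini = 1 - Σpᵢ² = 1 - 5689/16129 = 0.6473

0.6473


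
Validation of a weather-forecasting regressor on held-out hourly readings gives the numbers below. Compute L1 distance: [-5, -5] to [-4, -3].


d = |-5+ 4| + |-5+ 3|
  = 1 + 2
  = 3

3


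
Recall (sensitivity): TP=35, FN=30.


Recall = TP/(TP+FN)
= 35/(35+30)
= 35/65 = 53.85%

53.85%


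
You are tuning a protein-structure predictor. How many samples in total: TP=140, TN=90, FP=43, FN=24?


Total = TP + TN + FP + FN
= 140 + 90 + 43 + 24
= 297
(Predicted positive: 183, predicted negative: 114)

297


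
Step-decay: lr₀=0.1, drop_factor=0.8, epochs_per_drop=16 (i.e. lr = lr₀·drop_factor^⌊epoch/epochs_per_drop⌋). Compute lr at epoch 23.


n_drops = ⌊23/16⌋ = 1
lr = 0.1·0.8^1 = 0.1·0.8 = 0.08

0.08


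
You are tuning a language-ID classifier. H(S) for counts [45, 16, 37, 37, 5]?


Probabilities: [45/140, 16/140, 37/140, 37/140, 5/140] ≈ [0.3214, 0.1143, 0.2643, 0.2643, 0.0357]
H = -((45/140)·log₂(45/140) + (16/140)·log₂(16/140) + (37/140)·log₂(37/140) + (37/140)·log₂(37/140) + (5/140)·log₂(5/140))
  = 2.0704 bits

2.0704 bits


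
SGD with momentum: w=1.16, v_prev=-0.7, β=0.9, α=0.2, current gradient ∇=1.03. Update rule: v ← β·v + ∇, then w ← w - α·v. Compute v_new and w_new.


v_new = 0.9·-0.7 + 1.03 = -0.63 + 1.03 = 0.4
w_new = 1.16 - 0.2·0.4 = 1.16 - 0.08 = 1.08

v_new=0.4, w_new=1.08


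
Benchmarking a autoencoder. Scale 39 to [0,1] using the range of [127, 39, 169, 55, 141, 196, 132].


min=39, max=196
(39-39)/(196-39) = 0/157 = 0.0

0.0


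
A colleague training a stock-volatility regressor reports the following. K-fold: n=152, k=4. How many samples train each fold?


Fold size = 152/4 = 38
Training per fold = 152 - 38 = 114

114


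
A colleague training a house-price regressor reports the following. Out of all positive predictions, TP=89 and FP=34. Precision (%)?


Precision = TP/(TP+FP)
= 89/(89+34)
= 89/123 = 72.36%

72.36%


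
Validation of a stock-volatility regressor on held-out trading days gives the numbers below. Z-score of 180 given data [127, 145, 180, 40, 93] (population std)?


μ = 117, σ = 47.6613
z = (180 - 117)/47.6613 = 1.3218

1.3218


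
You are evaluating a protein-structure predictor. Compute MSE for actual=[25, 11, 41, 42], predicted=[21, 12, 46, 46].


Squared errors: (25-21)²=16, (11-12)²=1, (41-46)²=25, (42-46)²=16
Sum = 58
MSE = 58/4 = 29/2

29/2


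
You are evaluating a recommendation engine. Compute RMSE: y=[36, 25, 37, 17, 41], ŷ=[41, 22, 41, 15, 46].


MSE = 79/5 = 15.8
RMSE = √(79/5) = 3.9749

3.9749


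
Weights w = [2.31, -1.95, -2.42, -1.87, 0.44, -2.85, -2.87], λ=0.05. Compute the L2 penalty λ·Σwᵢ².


‖w‖₂² = (2.31)² + (-1.95)² + (-2.42)² + (-1.87)² + (0.44)² + (-2.85)² + (-2.87)²
     = 5.3361 + 3.8025 + 5.8564 + 3.4969 + 0.1936 + 8.1225 + 8.2369
     = 35.0449
λ·‖w‖₂² = 0.05·35.0449 = 1.752245

1.752245


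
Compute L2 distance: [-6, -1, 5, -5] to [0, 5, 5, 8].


d = √((-6-0)² + (-1-5)² + (5-5)² + (-5-8)²)
  = √(36 + 36 + 0 + 169)
  = √241 = 15.5242

15.5242


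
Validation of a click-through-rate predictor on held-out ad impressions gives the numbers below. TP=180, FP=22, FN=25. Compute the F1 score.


Precision = 180/202 = 0.8911
Recall = 180/205 = 0.878
F1 = 2·P·R/(P+R) = 2·TP/(2·TP+FP+FN) = 360/(360+22+25) = 360/407 = 0.8845

0.8845


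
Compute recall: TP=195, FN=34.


Recall = TP/(TP+FN)
= 195/(195+34)
= 195/229 = 85.15%

85.15%


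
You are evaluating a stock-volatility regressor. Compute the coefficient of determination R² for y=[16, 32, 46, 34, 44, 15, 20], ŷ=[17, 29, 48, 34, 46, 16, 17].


ȳ = 29.5714
SS_res = Σ(y-ŷ)² = 28
SS_tot = Σ(y-ȳ)² = 991.71
R² = 1 - SS_res/SS_tot = 1 - 0.0282 = 0.9718

0.9718


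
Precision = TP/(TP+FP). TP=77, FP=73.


Precision = TP/(TP+FP)
= 77/(77+73)
= 77/150 = 51.33%

51.33%


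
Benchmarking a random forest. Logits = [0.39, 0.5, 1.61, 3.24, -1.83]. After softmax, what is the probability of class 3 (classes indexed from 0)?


Exponentials: e^0.39=1.477, e^0.5=1.6487, e^1.61=5.0028, e^3.24=25.5337, e^-1.83=0.1604
Sum = 33.8226
Softmax = [0.0437, 0.0487, 0.1479, 0.7549, 0.0047]
p[3] = 25.5337/33.8226 = 0.7549

0.7549


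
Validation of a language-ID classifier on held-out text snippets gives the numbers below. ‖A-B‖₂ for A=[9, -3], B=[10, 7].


d = √((9-10)² + (-3-7)²)
  = √(1 + 100)
  = √101 = 10.0499

10.0499


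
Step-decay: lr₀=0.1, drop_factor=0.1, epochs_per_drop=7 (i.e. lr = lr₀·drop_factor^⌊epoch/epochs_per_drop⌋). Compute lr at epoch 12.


n_drops = ⌊12/7⌋ = 1
lr = 0.1·0.1^1 = 0.1·0.1 = 0.01

0.01


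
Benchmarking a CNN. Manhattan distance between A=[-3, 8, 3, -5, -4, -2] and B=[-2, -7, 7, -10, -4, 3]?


d = |-3+ 2| + |8+ 7| + |3-7| + |-5+ 10| + |-4+ 4| + |-2-3|
  = 1 + 15 + 4 + 5 + 0 + 5
  = 30

30


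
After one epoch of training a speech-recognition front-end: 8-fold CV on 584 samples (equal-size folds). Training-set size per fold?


Fold size = 584/8 = 73
Training per fold = 584 - 73 = 511

511


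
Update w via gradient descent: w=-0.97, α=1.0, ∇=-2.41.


w_new = w - α·∇
= -0.97 - 1.0·-2.41
= -0.97 + 2.41
= 1.44

1.44


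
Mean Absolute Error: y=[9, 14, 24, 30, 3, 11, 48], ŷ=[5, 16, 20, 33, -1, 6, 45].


Absolute errors: |9-5|=4, |14-16|=2, |24-20|=4, |30-33|=3, |3+ 1|=4, |11-6|=5, |48-45|=3
Sum = 25
MAE = 25/7 = 25/7

25/7


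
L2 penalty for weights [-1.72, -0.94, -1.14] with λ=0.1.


‖w‖₂² = (-1.72)² + (-0.94)² + (-1.14)²
     = 2.9584 + 0.8836 + 1.2996
     = 5.1416
λ·‖w‖₂² = 0.1·5.1416 = 0.51416

0.51416


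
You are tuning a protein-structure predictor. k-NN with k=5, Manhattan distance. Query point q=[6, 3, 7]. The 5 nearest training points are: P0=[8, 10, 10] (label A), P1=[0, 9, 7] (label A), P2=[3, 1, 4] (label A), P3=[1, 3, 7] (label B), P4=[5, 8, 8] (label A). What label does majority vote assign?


d(q,P0) = 12  (label A)
d(q,P1) = 12  (label A)
d(q,P2) = 8  (label A)
d(q,P3) = 5  (label B)
d(q,P4) = 7  (label A)
Votes: A=4, B=1
Majority → A

A


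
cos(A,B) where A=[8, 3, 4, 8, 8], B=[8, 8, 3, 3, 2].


A·B = 8·8 + 3·8 + 4·3 + 8·3 + 8·2 = 140
‖A‖ = √217 = 14.7309, ‖B‖ = √150 = 12.2474
cos = 140/(√217·√150) = 140/√32550 = 0.776

0.776


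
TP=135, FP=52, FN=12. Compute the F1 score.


Precision = 135/187 = 0.7219
Recall = 135/147 = 0.9184
F1 = 2·P·R/(P+R) = 2·TP/(2·TP+FP+FN) = 270/(270+52+12) = 270/334 = 0.8084

0.8084


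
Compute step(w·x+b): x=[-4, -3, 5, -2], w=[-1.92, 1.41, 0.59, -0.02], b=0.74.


z = (-4)·(-1.92) + (-3)·(1.41) + (5)·(0.59) + (-2)·(-0.02) + 0.74
  = 7.18
step(z) = 1 (z≥0)

1


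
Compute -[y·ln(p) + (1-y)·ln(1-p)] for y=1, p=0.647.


BCE = -[y·ln(p) + (1-y)·ln(1-p)]
= -1·ln(0.647) - 0
= -ln(0.647) = 0.4354

0.4354


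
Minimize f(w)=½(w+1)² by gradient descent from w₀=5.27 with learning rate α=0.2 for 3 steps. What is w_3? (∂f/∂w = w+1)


step 1: grad = 5.27+1 = 6.27; w = 5.27 - 0.2·(6.27) = 4.016
step 2: grad = 4.016+1 = 5.016; w = 4.016 - 0.2·(5.016) = 3.0128
step 3: grad = 3.0128+1 = 4.0128; w = 3.0128 - 0.2·(4.0128) = 2.21024

2.21024


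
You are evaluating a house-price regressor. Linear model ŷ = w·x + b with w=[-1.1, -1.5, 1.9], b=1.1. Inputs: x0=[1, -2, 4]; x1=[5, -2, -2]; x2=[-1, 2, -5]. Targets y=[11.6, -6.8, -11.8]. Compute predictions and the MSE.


ŷ0 = (-1.1)·(1) + (-1.5)·(-2) + (1.9)·(4) + 1.1 = 10.6
ŷ1 = (-1.1)·(5) + (-1.5)·(-2) + (1.9)·(-2) + 1.1 = -5.2
ŷ2 = (-1.1)·(-1) + (-1.5)·(2) + (1.9)·(-5) + 1.1 = -10.3
errors² = [1.0, 2.56, 2.25]
MSE = 5.8100/3 = 1.9367

1.9367


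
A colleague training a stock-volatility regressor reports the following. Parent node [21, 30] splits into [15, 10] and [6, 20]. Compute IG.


Parent = [21, 30], H_parent = 0.9774
H_left = 0.971 (n=25), H_right = 0.7793 (n=26)
H_children = (25/51)·0.971 + (26/51)·0.7793 = 0.8733
IG = 0.9774 - 0.8733 = 0.1041

0.1041


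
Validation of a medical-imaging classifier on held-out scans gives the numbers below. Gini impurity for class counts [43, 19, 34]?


Probabilities: [43/96, 19/96, 34/96] ≈ [0.4479, 0.1979, 0.3542]
Σpᵢ² = (1849 + 361 + 1156)/96² = 3366/9216
Gini = 1 - Σpᵢ² = 1 - 3366/9216 = 0.6348

0.6348


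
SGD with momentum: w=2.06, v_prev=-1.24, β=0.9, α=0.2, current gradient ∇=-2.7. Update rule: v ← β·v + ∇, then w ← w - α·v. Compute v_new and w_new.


v_new = 0.9·-1.24 - 2.7 = -1.116 - 2.7 = -3.816
w_new = 2.06 - 0.2·-3.816 = 2.06 + 0.7632 = 2.8232

v_new=-3.816, w_new=2.8232


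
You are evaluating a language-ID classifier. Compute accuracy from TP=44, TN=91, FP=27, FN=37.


Accuracy = (TP+TN)/(TP+TN+FP+FN)
= (44+91)/(199)
= 135/199 = 67.84%

67.84%


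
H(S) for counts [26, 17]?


Probabilities: [26/43, 17/43] ≈ [0.6047, 0.3953]
H = -((26/43)·log₂(26/43) + (17/43)·log₂(17/43))
  = 0.9682 bits

0.9682 bits


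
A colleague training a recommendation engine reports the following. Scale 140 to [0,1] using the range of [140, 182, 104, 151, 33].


min=33, max=182
(140-33)/(182-33) = 107/149 = 0.7181

0.7181


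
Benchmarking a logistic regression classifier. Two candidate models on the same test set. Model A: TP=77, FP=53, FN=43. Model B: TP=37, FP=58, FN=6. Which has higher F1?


Model A: P=77/130=0.5923, R=77/120=0.6417, F1=2PR/(P+R)=2TP/(2TP+FP+FN)=154/250=0.616
Model B: P=37/95=0.3895, R=37/43=0.8605, F1=2PR/(P+R)=2TP/(2TP+FP+FN)=74/138=0.5362
0.616 > 0.5362 → Model A

Model A


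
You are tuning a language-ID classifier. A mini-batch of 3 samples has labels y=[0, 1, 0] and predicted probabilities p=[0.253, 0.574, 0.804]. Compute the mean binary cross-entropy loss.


L[0] = -ln(1-0.253) = -ln(0.747) = 0.2917
L[1] = -ln(0.574) = 0.5551
L[2] = -ln(1-0.804) = -ln(0.196) = 1.6296
mean = (0.2917 + 0.5551 + 1.6296)/3 = 0.8255

0.8255


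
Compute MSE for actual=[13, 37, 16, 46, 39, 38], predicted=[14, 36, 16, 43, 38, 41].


Squared errors: (13-14)²=1, (37-36)²=1, (16-16)²=0, (46-43)²=9, (39-38)²=1, (38-41)²=9
Sum = 21
MSE = 21/6 = 7/2

7/2


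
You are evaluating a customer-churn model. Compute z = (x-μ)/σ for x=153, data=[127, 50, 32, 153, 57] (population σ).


μ = 83.8, σ = 47.3261
z = (153 - 83.8)/47.3261 = 1.4622

1.4622


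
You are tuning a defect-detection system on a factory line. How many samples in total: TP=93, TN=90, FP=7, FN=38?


Total = TP + TN + FP + FN
= 93 + 90 + 7 + 38
= 228
(Predicted positive: 100, predicted negative: 128)

228


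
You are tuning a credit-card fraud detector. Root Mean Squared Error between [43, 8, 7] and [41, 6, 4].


MSE = 17/3 = 5.6667
RMSE = √(17/3) = 2.3805

2.3805


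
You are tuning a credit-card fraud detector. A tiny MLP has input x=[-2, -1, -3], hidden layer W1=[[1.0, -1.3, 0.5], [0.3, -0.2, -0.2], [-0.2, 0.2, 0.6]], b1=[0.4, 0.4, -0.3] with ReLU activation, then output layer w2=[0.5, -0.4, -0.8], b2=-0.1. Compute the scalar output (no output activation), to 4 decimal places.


z1[0] = (1.0)·(-2) + (-1.3)·(-1) + (0.5)·(-3) + 0.4 = -1.8
z1[1] = (0.3)·(-2) + (-0.2)·(-1) + (-0.2)·(-3) + 0.4 = 0.6
z1[2] = (-0.2)·(-2) + (0.2)·(-1) + (0.6)·(-3) - 0.3 = -1.9
h = ReLU(z1) = [0.0, 0.6, 0.0]
output = (0.5)·(0.0) + (-0.4)·(0.6) + (-0.8)·(0.0) - 0.1 = -0.34

-0.34


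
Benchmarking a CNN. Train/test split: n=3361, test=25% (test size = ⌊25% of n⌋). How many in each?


Test = ⌊3361·25/100⌋ = 840
Train = 3361 - 840 = 2521

Train: 2521, Test: 840


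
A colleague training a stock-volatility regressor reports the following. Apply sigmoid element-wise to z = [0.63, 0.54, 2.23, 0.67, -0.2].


σ(0.63) = 1/(1+e^-0.63) = 0.6525
σ(0.54) = 1/(1+e^-0.54) = 0.6318
σ(2.23) = 1/(1+e^-2.23) = 0.9029
σ(0.67) = 1/(1+e^-0.67) = 0.6615
σ(-0.2) = 1/(1+e^0.2) = 0.4502
result = [0.6525, 0.6318, 0.9029, 0.6615, 0.4502]

[0.6525, 0.6318, 0.9029, 0.6615, 0.4502]


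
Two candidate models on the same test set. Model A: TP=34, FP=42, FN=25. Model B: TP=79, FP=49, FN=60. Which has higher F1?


Model A: P=34/76=0.4474, R=34/59=0.5763, F1=2PR/(P+R)=2TP/(2TP+FP+FN)=68/135=0.5037
Model B: P=79/128=0.6172, R=79/139=0.5683, F1=2PR/(P+R)=2TP/(2TP+FP+FN)=158/267=0.5918
0.5037 < 0.5918 → Model B

Model B


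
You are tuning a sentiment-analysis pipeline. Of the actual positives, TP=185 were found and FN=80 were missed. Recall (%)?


Recall = TP/(TP+FN)
= 185/(185+80)
= 185/265 = 69.81%

69.81%


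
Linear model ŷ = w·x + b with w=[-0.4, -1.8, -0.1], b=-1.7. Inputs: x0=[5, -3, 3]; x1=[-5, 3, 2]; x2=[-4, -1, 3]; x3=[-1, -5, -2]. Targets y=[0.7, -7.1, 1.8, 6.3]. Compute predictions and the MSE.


ŷ0 = (-0.4)·(5) + (-1.8)·(-3) + (-0.1)·(3) - 1.7 = 1.4
ŷ1 = (-0.4)·(-5) + (-1.8)·(3) + (-0.1)·(2) - 1.7 = -5.3
ŷ2 = (-0.4)·(-4) + (-1.8)·(-1) + (-0.1)·(3) - 1.7 = 1.4
ŷ3 = (-0.4)·(-1) + (-1.8)·(-5) + (-0.1)·(-2) - 1.7 = 7.9
errors² = [0.49, 3.24, 0.16, 2.56]
MSE = 6.4500/4 = 1.6125

1.6125


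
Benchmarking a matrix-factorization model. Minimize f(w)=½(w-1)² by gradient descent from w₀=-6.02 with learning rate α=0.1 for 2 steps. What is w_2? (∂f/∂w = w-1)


step 1: grad = -6.02-1 = -7.02; w = -6.02 - 0.1·(-7.02) = -5.318
step 2: grad = -5.318-1 = -6.318; w = -5.318 - 0.1·(-6.318) = -4.6862

-4.6862


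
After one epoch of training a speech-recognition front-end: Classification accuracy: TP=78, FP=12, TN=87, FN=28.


Accuracy = (TP+TN)/(TP+TN+FP+FN)
= (78+87)/(205)
= 165/205 = 80.49%

80.49%


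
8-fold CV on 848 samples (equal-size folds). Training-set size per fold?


Fold size = 848/8 = 106
Training per fold = 848 - 106 = 742

742


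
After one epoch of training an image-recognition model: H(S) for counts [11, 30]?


Probabilities: [11/41, 30/41] ≈ [0.2683, 0.7317]
H = -((11/41)·log₂(11/41) + (30/41)·log₂(30/41))
  = 0.839 bits

0.839 bits


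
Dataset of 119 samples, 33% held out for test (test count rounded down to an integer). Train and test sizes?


Test = ⌊119·33/100⌋ = 39
Train = 119 - 39 = 80

Train: 80, Test: 39


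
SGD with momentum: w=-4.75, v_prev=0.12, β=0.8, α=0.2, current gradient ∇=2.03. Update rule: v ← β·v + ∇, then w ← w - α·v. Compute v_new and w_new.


v_new = 0.8·0.12 + 2.03 = 0.096 + 2.03 = 2.126
w_new = -4.75 - 0.2·2.126 = -4.75 - 0.4252 = -5.1752

v_new=2.126, w_new=-5.1752


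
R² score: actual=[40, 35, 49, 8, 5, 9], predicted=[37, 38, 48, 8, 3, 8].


ȳ = 24.3333
SS_res = Σ(y-ŷ)² = 24
SS_tot = Σ(y-ȳ)² = 1843.33
R² = 1 - SS_res/SS_tot = 1 - 0.013 = 0.987

0.987


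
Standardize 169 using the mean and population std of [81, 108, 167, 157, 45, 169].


μ = 121.1667, σ = 47.0121
z = (169 - 121.1667)/47.0121 = 1.0175

1.0175


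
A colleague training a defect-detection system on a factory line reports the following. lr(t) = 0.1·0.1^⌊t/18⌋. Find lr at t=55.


n_drops = ⌊55/18⌋ = 3
lr = 0.1·0.1^3 = 0.1·0.001 = 0.0001

0.0001


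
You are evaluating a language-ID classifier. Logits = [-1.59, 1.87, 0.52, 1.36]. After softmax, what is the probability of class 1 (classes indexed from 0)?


Exponentials: e^-1.59=0.2039, e^1.87=6.4883, e^0.52=1.682, e^1.36=3.8962
Sum = 12.2704
Softmax = [0.0166, 0.5288, 0.1371, 0.3175]
p[1] = 6.4883/12.2704 = 0.5288

0.5288


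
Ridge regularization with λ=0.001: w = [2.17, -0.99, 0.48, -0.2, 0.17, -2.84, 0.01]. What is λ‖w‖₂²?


‖w‖₂² = (2.17)² + (-0.99)² + (0.48)² + (-0.2)² + (0.17)² + (-2.84)² + (0.01)²
     = 4.7089 + 0.9801 + 0.2304 + 0.04 + 0.0289 + 8.0656 + 0.0001
     = 14.054
λ·‖w‖₂² = 0.001·14.054 = 0.014054

0.014054


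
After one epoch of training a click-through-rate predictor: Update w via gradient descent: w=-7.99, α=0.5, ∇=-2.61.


w_new = w - α·∇
= -7.99 - 0.5·-2.61
= -7.99 + 1.305
= -6.685

-6.685


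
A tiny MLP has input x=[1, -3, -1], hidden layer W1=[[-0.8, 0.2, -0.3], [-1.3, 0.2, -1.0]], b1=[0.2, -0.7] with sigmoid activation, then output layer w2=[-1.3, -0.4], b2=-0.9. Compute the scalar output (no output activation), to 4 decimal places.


z1[0] = (-0.8)·(1) + (0.2)·(-3) + (-0.3)·(-1) + 0.2 = -0.9
z1[1] = (-1.3)·(1) + (0.2)·(-3) + (-1.0)·(-1) - 0.7 = -1.6
h = sigmoid(z1) = [0.2891, 0.168]
output = (-1.3)·(0.2891) + (-0.4)·(0.168) - 0.9 = -1.343

-1.343


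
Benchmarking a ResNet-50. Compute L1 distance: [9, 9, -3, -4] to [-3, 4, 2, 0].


d = |9+ 3| + |9-4| + |-3-2| + |-4-0|
  = 12 + 5 + 5 + 4
  = 26

26


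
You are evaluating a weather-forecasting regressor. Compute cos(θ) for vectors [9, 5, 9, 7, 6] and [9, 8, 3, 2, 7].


A·B = 9·9 + 5·8 + 9·3 + 7·2 + 6·7 = 204
‖A‖ = √272 = 16.4924, ‖B‖ = √207 = 14.3875
cos = 204/(√272·√207) = 204/√56304 = 0.8597

0.8597


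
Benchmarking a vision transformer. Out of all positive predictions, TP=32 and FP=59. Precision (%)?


Precision = TP/(TP+FP)
= 32/(32+59)
= 32/91 = 35.16%

35.16%


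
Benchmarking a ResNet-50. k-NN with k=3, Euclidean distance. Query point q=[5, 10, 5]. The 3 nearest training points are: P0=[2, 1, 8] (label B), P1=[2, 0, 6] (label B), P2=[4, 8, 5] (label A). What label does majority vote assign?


d(q,P0) = 9.9499  (label B)
d(q,P1) = 10.4881  (label B)
d(q,P2) = 2.2361  (label A)
Votes: A=1, B=2
Majority → B

B


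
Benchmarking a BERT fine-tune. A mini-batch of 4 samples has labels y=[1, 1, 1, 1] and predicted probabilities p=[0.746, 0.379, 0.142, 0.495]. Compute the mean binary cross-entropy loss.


L[0] = -ln(0.746) = 0.293
L[1] = -ln(0.379) = 0.9702
L[2] = -ln(0.142) = 1.9519
L[3] = -ln(0.495) = 0.7032
mean = (0.293 + 0.9702 + 1.9519 + 0.7032)/4 = 0.9796

0.9796


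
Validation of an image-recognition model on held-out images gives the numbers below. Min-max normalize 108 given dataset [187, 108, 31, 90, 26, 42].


min=26, max=187
(108-26)/(187-26) = 82/161 = 0.5093

0.5093


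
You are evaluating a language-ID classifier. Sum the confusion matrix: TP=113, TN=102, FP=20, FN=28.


Total = TP + TN + FP + FN
= 113 + 102 + 20 + 28
= 263
(Predicted positive: 133, predicted negative: 130)

263


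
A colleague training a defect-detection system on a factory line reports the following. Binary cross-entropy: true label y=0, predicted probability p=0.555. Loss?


BCE = -[y·ln(p) + (1-y)·ln(1-p)]
= -0 - 1·ln(1-0.555)
= -ln(0.445) = 0.8097

0.8097


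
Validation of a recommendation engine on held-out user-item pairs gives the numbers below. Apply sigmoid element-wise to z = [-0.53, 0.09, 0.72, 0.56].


σ(-0.53) = 1/(1+e^0.53) = 0.3705
σ(0.09) = 1/(1+e^-0.09) = 0.5225
σ(0.72) = 1/(1+e^-0.72) = 0.6726
σ(0.56) = 1/(1+e^-0.56) = 0.6365
result = [0.3705, 0.5225, 0.6726, 0.6365]

[0.3705, 0.5225, 0.6726, 0.6365]


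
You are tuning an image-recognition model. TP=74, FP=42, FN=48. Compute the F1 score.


Precision = 74/116 = 0.6379
Recall = 74/122 = 0.6066
F1 = 2·P·R/(P+R) = 2·TP/(2·TP+FP+FN) = 148/(148+42+48) = 148/238 = 0.6218

0.6218


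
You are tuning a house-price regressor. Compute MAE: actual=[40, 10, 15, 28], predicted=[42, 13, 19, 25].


Absolute errors: |40-42|=2, |10-13|=3, |15-19|=4, |28-25|=3
Sum = 12
MAE = 12/4 = 3

3


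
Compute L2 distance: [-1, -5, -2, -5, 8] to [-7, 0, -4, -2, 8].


d = √((-1+ 7)² + (-5-0)² + (-2+ 4)² + (-5+ 2)² + (8-8)²)
  = √(36 + 25 + 4 + 9 + 0)
  = √74 = 8.6023

8.6023


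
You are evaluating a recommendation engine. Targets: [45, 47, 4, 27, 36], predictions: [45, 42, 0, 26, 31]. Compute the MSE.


Squared errors: (45-45)²=0, (47-42)²=25, (4-0)²=16, (27-26)²=1, (36-31)²=25
Sum = 67
MSE = 67/5 = 67/5

67/5


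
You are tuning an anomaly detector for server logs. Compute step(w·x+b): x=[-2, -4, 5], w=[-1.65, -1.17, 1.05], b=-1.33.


z = (-2)·(-1.65) + (-4)·(-1.17) + (5)·(1.05) - 1.33
  = 11.9
step(z) = 1 (z≥0)

1


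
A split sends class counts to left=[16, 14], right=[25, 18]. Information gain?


Parent = [41, 32], H_parent = 0.989
H_left = 0.9968 (n=30), H_right = 0.9808 (n=43)
H_children = (30/73)·0.9968 + (43/73)·0.9808 = 0.9874
IG = 0.989 - 0.9874 = 0.0016

0.0016


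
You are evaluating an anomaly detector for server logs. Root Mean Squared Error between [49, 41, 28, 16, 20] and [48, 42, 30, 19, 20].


MSE = 15/5 = 3
RMSE = √(15/5) = 1.7321

1.7321


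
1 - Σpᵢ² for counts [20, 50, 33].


Probabilities: [20/103, 50/103, 33/103] ≈ [0.1942, 0.4854, 0.3204]
Σpᵢ² = (400 + 2500 + 1089)/103² = 3989/10609
Gini = 1 - Σpᵢ² = 1 - 3989/10609 = 0.624

0.624


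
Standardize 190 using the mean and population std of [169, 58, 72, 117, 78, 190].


μ = 114, σ = 50.01
z = (190 - 114)/50.01 = 1.5197

1.5197


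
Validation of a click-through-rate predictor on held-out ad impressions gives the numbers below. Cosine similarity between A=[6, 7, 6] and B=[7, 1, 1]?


A·B = 6·7 + 7·1 + 6·1 = 55
‖A‖ = √121 = 11, ‖B‖ = √51 = 7.1414
cos = 55/(√121·√51) = 55/√6171 = 0.7001

0.7001


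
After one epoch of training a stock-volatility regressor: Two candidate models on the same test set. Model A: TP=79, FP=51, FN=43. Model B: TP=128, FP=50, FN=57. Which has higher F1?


Model A: P=79/130=0.6077, R=79/122=0.6475, F1=2PR/(P+R)=2TP/(2TP+FP+FN)=158/252=0.627
Model B: P=128/178=0.7191, R=128/185=0.6919, F1=2PR/(P+R)=2TP/(2TP+FP+FN)=256/363=0.7052
0.627 < 0.7052 → Model B

Model B


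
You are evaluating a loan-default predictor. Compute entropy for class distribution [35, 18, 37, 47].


Probabilities: [35/137, 18/137, 37/137, 47/137] ≈ [0.2555, 0.1314, 0.2701, 0.3431]
H = -((35/137)·log₂(35/137) + (18/137)·log₂(18/137) + (37/137)·log₂(37/137) + (47/137)·log₂(47/137))
  = 1.9272 bits

1.9272 bits


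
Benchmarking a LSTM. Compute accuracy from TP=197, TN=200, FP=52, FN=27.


Accuracy = (TP+TN)/(TP+TN+FP+FN)
= (197+200)/(476)
= 397/476 = 83.4%

83.4%


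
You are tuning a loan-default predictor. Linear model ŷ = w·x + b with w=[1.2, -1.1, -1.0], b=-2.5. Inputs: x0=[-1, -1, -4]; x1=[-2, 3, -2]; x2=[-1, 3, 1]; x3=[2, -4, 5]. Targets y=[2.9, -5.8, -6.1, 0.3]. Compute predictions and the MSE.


ŷ0 = (1.2)·(-1) + (-1.1)·(-1) + (-1.0)·(-4) - 2.5 = 1.4
ŷ1 = (1.2)·(-2) + (-1.1)·(3) + (-1.0)·(-2) - 2.5 = -6.2
ŷ2 = (1.2)·(-1) + (-1.1)·(3) + (-1.0)·(1) - 2.5 = -8.0
ŷ3 = (1.2)·(2) + (-1.1)·(-4) + (-1.0)·(5) - 2.5 = -0.7
errors² = [2.25, 0.16, 3.61, 1.0]
MSE = 7.0200/4 = 1.755

1.755


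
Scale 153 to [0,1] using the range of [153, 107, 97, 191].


min=97, max=191
(153-97)/(191-97) = 56/94 = 0.5957

0.5957


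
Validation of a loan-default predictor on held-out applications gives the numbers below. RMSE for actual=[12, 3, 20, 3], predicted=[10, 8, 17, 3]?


MSE = 38/4 = 9.5
RMSE = √(38/4) = 3.0822

3.0822


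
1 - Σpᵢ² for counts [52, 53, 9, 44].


Probabilities: [52/158, 53/158, 9/158, 44/158] ≈ [0.3291, 0.3354, 0.057, 0.2785]
Σpᵢ² = (2704 + 2809 + 81 + 1936)/158² = 7530/24964
Gini = 1 - Σpᵢ² = 1 - 7530/24964 = 0.6984

0.6984


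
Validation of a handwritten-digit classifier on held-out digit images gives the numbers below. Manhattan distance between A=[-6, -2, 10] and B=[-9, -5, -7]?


d = |-6+ 9| + |-2+ 5| + |10+ 7|
  = 3 + 3 + 17
  = 23

23


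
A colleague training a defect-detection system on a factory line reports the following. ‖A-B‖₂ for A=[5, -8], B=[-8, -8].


d = √((5+ 8)² + (-8+ 8)²)
  = √(169 + 0)
  = √169 = 13.0

13.0


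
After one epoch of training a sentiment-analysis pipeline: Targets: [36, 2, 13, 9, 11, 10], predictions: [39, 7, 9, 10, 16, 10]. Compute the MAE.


Absolute errors: |36-39|=3, |2-7|=5, |13-9|=4, |9-10|=1, |11-16|=5, |10-10|=0
Sum = 18
MAE = 18/6 = 3

3


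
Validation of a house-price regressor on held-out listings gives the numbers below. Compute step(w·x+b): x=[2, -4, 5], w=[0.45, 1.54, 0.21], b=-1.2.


z = (2)·(0.45) + (-4)·(1.54) + (5)·(0.21) - 1.2
  = -5.41
step(z) = 0 (z<0)

0


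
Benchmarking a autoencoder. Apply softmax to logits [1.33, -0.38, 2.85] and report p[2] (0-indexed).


Exponentials: e^1.33=3.781, e^-0.38=0.6839, e^2.85=17.2878
Sum = 21.7527
Softmax = [0.1738, 0.0314, 0.7947]
p[2] = 17.2878/21.7527 = 0.7947

0.7947


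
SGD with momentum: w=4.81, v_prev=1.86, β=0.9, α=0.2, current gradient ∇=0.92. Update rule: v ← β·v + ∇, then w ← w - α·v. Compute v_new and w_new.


v_new = 0.9·1.86 + 0.92 = 1.674 + 0.92 = 2.594
w_new = 4.81 - 0.2·2.594 = 4.81 - 0.5188 = 4.2912

v_new=2.594, w_new=4.2912


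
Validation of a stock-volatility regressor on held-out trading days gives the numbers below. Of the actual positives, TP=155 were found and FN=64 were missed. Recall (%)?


Recall = TP/(TP+FN)
= 155/(155+64)
= 155/219 = 70.78%

70.78%


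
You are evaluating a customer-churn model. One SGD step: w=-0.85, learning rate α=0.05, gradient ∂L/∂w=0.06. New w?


w_new = w - α·∇
= -0.85 - 0.05·0.06
= -0.85 - 0.003
= -0.853

-0.853


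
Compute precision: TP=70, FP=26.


Precision = TP/(TP+FP)
= 70/(70+26)
= 70/96 = 72.92%

72.92%


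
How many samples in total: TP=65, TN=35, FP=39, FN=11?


Total = TP + TN + FP + FN
= 65 + 35 + 39 + 11
= 150
(Predicted positive: 104, predicted negative: 46)

150


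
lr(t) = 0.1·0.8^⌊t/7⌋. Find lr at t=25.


n_drops = ⌊25/7⌋ = 3
lr = 0.1·0.8^3 = 0.1·0.512 = 0.0512

0.0512


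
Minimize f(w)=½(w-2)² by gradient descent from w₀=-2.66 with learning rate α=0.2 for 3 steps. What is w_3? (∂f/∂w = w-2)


step 1: grad = -2.66-2 = -4.66; w = -2.66 - 0.2·(-4.66) = -1.728
step 2: grad = -1.728-2 = -3.728; w = -1.728 - 0.2·(-3.728) = -0.9824
step 3: grad = -0.9824-2 = -2.9824; w = -0.9824 - 0.2·(-2.9824) = -0.38592

-0.38592


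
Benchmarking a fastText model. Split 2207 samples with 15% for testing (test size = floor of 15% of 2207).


Test = ⌊2207·15/100⌋ = 331
Train = 2207 - 331 = 1876

Train: 1876, Test: 331


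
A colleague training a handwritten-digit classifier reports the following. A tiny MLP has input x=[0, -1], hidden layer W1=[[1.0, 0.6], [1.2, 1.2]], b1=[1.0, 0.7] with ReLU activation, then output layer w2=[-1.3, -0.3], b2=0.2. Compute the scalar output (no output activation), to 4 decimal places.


z1[0] = (1.0)·(0) + (0.6)·(-1) + 1.0 = 0.4
z1[1] = (1.2)·(0) + (1.2)·(-1) + 0.7 = -0.5
h = ReLU(z1) = [0.4, 0.0]
output = (-1.3)·(0.4) + (-0.3)·(0.0) + 0.2 = -0.32

-0.32


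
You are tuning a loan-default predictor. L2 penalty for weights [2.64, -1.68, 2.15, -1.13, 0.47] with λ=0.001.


‖w‖₂² = (2.64)² + (-1.68)² + (2.15)² + (-1.13)² + (0.47)²
     = 6.9696 + 2.8224 + 4.6225 + 1.2769 + 0.2209
     = 15.9123
λ·‖w‖₂² = 0.001·15.9123 = 0.015912

0.015912


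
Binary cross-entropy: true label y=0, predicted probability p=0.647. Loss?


BCE = -[y·ln(p) + (1-y)·ln(1-p)]
= -0 - 1·ln(1-0.647)
= -ln(0.353) = 1.0413

1.0413


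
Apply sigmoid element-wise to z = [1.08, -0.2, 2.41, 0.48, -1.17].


σ(1.08) = 1/(1+e^-1.08) = 0.7465
σ(-0.2) = 1/(1+e^0.2) = 0.4502
σ(2.41) = 1/(1+e^-2.41) = 0.9176
σ(0.48) = 1/(1+e^-0.48) = 0.6177
σ(-1.17) = 1/(1+e^1.17) = 0.2369
result = [0.7465, 0.4502, 0.9176, 0.6177, 0.2369]

[0.7465, 0.4502, 0.9176, 0.6177, 0.2369]


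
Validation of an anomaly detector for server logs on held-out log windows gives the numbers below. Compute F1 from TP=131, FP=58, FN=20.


Precision = 131/189 = 0.6931
Recall = 131/151 = 0.8675
F1 = 2·P·R/(P+R) = 2·TP/(2·TP+FP+FN) = 262/(262+58+20) = 262/340 = 0.7706

0.7706


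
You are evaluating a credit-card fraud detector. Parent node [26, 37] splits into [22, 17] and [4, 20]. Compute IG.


Parent = [26, 37], H_parent = 0.9779
H_left = 0.9881 (n=39), H_right = 0.65 (n=24)
H_children = (39/63)·0.9881 + (24/63)·0.65 = 0.8593
IG = 0.9779 - 0.8593 = 0.1186

0.1186


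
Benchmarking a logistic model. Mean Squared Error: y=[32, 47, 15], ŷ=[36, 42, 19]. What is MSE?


Squared errors: (32-36)²=16, (47-42)²=25, (15-19)²=16
Sum = 57
MSE = 57/3 = 19

19


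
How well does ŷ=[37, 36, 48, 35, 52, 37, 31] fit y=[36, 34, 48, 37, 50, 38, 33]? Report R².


ȳ = 39.4286
SS_res = Σ(y-ŷ)² = 18
SS_tot = Σ(y-ȳ)² = 275.71
R² = 1 - SS_res/SS_tot = 1 - 0.0653 = 0.9347

0.9347


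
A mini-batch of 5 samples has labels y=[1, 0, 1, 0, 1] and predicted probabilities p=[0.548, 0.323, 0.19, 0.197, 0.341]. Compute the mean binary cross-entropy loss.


L[0] = -ln(0.548) = 0.6015
L[1] = -ln(1-0.323) = -ln(0.677) = 0.3901
L[2] = -ln(0.19) = 1.6607
L[3] = -ln(1-0.197) = -ln(0.803) = 0.2194
L[4] = -ln(0.341) = 1.0759
mean = (0.6015 + 0.3901 + 1.6607 + 0.2194 + 1.0759)/5 = 0.7895

0.7895


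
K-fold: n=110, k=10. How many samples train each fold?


Fold size = 110/10 = 11
Training per fold = 110 - 11 = 99

99
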